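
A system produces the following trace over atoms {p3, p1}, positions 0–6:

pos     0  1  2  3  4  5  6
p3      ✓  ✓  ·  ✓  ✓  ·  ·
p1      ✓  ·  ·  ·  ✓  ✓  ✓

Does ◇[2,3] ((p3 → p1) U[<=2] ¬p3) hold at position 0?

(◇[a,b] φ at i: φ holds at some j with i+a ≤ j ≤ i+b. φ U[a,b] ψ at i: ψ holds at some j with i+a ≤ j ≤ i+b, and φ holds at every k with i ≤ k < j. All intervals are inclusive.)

Check ((p3 → p1) U[<=2] ¬p3) at each j in [2,3]:
  j=2: holds
  j=3: fails
Found at j=2 → formula holds.

Yes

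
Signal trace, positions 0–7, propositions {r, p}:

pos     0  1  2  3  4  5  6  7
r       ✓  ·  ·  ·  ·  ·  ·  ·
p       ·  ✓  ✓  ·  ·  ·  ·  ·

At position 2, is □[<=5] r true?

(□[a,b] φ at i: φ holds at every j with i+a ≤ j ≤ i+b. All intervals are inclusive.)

Check r at every j in [2,7]:
  j=2: false
  j=3: false
  j=4: false
  j=5: false
  j=6: false
  j=7: false
Fails at j=2 → formula fails.

False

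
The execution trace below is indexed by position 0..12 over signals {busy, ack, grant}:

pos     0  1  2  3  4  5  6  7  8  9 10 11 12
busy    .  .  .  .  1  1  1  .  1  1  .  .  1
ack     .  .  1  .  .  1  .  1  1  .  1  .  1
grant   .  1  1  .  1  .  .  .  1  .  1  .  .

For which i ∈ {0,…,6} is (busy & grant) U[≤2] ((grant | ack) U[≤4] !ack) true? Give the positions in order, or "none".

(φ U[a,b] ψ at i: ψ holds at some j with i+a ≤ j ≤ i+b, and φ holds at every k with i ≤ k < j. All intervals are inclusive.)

Evaluate at each i in [0,6]:
  i=0: ✓ (rhs at j=0)
  i=1: ✓ (rhs at j=1)
  i=2: ✓ (rhs at j=2)
  i=3: ✓ (rhs at j=3)
  i=4: ✓ (rhs at j=4)
  i=5: ✓ (rhs at j=5)
  i=6: ✓ (rhs at j=6)

0, 1, 2, 3, 4, 5, 6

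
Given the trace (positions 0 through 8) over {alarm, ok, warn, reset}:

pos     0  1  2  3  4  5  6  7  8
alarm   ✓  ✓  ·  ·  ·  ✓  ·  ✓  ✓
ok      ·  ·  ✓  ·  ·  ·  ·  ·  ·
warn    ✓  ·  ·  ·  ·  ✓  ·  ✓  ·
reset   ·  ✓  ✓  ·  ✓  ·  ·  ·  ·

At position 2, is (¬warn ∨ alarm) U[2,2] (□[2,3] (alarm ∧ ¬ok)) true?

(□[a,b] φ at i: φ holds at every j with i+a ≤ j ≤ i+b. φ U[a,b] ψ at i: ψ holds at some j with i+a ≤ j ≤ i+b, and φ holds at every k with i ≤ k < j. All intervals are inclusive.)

Need some j in [4,4] with □[2,3] (alarm ∧ ¬ok), and (¬warn ∨ alarm) at every k in [2,j-1].
  j=4: □[2,3] (alarm ∧ ¬ok) — fails at 6.
No j in the window works → until fails.

False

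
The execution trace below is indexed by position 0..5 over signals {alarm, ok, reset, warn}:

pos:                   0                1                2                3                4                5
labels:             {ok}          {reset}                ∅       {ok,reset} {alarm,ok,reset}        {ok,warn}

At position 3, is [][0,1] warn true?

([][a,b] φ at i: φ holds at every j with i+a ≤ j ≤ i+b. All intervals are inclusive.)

Does not hold

Check warn at every j in [3,4]:
  j=3: false
  j=4: false
Fails at j=3 → formula fails.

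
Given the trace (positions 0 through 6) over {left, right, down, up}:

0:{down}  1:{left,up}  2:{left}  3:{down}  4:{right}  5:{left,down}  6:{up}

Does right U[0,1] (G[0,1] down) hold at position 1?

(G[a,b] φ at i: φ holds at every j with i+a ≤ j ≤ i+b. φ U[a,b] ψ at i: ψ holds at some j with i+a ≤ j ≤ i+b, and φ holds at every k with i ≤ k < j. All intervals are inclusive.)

Need some j in [1,2] with G[0,1] down, and right at every k in [1,j-1].
  j=1: G[0,1] down — fails at 1.
  j=2: G[0,1] down — fails at 2.
No j in the window works → until fails.

Does not hold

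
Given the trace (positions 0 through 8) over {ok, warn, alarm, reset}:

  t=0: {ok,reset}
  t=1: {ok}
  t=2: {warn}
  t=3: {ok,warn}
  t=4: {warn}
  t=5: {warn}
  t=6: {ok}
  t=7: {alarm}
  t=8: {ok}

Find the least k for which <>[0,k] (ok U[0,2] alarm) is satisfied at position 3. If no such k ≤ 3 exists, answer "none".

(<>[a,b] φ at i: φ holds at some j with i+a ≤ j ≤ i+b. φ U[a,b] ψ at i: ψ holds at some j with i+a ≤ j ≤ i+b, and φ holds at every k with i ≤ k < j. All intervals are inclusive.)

3

Scan j = 3,4,… for (ok U[0,2] alarm):
  j=3: fails
  j=4: fails
  j=5: fails
  j=6: holds
First hit at j=6, so smallest k = 6-3 = 3.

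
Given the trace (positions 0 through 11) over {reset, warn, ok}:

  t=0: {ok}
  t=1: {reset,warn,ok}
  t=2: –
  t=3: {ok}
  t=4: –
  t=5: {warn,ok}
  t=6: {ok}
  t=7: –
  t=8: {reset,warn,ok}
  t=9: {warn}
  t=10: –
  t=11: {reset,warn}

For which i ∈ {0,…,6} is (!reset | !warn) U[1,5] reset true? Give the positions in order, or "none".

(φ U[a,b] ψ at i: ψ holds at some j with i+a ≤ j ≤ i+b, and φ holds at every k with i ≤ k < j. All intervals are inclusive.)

0, 3, 4, 5, 6

Evaluate at each i in [0,6]:
  i=0: ✓ (rhs at j=1; lhs holds on [0,0])
  i=1: ✗ (no rhs in [2,6])
  i=2: ✗ (no rhs in [3,7])
  i=3: ✓ (rhs at j=8; lhs holds on [3,7])
  i=4: ✓ (rhs at j=8; lhs holds on [4,7])
  i=5: ✓ (rhs at j=8; lhs holds on [5,7])
  i=6: ✓ (rhs at j=8; lhs holds on [6,7])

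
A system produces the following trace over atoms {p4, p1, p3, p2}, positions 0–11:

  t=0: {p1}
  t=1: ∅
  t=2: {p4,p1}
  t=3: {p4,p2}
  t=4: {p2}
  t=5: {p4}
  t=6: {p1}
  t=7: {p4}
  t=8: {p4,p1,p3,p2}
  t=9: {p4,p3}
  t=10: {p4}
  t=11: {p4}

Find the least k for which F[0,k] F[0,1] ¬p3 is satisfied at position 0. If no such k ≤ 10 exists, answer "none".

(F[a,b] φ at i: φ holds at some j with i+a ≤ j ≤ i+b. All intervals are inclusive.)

0

Scan j = 0,1,… for F[0,1] ¬p3:
  j=0: holds
First hit at j=0, so smallest k = 0-0 = 0.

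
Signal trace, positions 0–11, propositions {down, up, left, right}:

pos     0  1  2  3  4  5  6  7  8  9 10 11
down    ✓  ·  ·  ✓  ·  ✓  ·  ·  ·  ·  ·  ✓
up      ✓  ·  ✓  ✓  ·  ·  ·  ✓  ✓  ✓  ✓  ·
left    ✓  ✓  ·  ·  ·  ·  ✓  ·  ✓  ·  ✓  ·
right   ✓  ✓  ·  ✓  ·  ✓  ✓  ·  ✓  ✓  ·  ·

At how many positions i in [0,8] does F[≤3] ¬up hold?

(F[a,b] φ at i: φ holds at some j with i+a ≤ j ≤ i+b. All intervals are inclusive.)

8

Evaluate at each i in [0,8]:
  i=0: ✓ (witness j=1)
  i=1: ✓ (witness j=1)
  i=2: ✓ (witness j=4)
  i=3: ✓ (witness j=4)
  i=4: ✓ (witness j=4)
  i=5: ✓ (witness j=5)
  i=6: ✓ (witness j=6)
  i=7: ✗ (none in [7,10])
  i=8: ✓ (witness j=11)
Positions where it holds: {0, 1, 2, 3, 4, 5, 6, 8} → 8.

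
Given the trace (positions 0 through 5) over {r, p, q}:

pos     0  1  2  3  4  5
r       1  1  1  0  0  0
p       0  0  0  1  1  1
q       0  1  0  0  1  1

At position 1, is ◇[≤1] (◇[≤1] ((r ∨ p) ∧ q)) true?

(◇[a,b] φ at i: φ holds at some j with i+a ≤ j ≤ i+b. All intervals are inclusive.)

Check ◇[≤1] ((r ∨ p) ∧ q) at each j in [1,2]:
  j=1: holds (witness at 1)
  j=2: fails (none in [2,3])
Found at j=1 → formula holds.

Holds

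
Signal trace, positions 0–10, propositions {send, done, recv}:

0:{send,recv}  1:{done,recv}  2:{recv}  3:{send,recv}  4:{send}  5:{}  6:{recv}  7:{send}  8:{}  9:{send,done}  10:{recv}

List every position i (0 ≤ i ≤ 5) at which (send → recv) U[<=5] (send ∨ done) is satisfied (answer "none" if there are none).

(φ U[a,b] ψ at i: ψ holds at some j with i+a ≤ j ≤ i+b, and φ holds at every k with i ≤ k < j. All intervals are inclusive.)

Evaluate at each i in [0,5]:
  i=0: ✓ (rhs at j=0)
  i=1: ✓ (rhs at j=1)
  i=2: ✓ (rhs at j=3; lhs holds on [2,2])
  i=3: ✓ (rhs at j=3)
  i=4: ✓ (rhs at j=4)
  i=5: ✓ (rhs at j=7; lhs holds on [5,6])

0, 1, 2, 3, 4, 5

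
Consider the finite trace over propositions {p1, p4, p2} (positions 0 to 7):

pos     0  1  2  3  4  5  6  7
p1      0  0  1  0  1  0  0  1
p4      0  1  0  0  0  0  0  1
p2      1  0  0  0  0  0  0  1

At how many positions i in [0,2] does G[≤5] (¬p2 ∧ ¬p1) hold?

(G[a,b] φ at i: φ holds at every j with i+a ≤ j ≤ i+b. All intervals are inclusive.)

Evaluate at each i in [0,2]:
  i=0: ✗ (fails at j=0)
  i=1: ✗ (fails at j=2)
  i=2: ✗ (fails at j=2)
Positions where it holds: {} → 0.

0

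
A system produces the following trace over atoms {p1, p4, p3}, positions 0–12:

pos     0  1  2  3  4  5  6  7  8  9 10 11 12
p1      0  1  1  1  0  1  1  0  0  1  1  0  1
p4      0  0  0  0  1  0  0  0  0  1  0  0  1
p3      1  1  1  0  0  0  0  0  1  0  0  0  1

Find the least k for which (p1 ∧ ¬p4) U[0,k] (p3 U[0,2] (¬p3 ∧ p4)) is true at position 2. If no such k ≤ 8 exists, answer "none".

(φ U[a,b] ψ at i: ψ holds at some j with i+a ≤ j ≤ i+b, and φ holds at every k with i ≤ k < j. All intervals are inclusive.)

2

Need earliest j ≥ 2 with (p3 U[0,2] (¬p3 ∧ p4)), and (p1 ∧ ¬p4) at every k in [2,j-1].
  j=2: rhs fails.
  j=3: rhs fails.
  j=4: rhs holds; lhs holds on [2,3]. k = 2.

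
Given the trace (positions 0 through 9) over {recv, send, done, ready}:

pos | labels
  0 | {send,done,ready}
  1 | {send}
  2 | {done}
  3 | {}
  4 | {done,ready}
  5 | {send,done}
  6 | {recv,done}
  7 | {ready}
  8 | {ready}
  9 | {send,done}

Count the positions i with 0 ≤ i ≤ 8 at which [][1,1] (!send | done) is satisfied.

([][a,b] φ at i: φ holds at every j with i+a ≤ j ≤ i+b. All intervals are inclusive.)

Evaluate at each i in [0,8]:
  i=0: ✗ (fails at j=1)
  i=1: ✓ (all of [2,2])
  i=2: ✓ (all of [3,3])
  i=3: ✓ (all of [4,4])
  i=4: ✓ (all of [5,5])
  i=5: ✓ (all of [6,6])
  i=6: ✓ (all of [7,7])
  i=7: ✓ (all of [8,8])
  i=8: ✓ (all of [9,9])
Positions where it holds: {1, 2, 3, 4, 5, 6, 7, 8} → 8.

8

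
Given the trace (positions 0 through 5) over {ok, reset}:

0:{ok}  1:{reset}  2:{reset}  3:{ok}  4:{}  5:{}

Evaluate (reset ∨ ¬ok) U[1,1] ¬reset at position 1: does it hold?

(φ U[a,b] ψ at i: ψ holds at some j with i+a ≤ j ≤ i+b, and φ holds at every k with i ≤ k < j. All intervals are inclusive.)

Need some j in [2,2] with ¬reset, and (reset ∨ ¬ok) at every k in [1,j-1].
  j=2: ¬reset false.
No j in the window works → until fails.

False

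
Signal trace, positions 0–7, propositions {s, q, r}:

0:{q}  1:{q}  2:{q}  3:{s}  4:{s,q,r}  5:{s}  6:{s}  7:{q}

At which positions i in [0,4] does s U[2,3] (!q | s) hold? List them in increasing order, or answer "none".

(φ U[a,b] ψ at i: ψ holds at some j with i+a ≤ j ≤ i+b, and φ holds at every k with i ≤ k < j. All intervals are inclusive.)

3, 4

Evaluate at each i in [0,4]:
  i=0: ✗ (lhs fails at k=0 before rhs at j=3)
  i=1: ✗ (lhs fails at k=1 before rhs at j=3)
  i=2: ✗ (lhs fails at k=2 before rhs at j=4)
  i=3: ✓ (rhs at j=5; lhs holds on [3,4])
  i=4: ✓ (rhs at j=6; lhs holds on [4,5])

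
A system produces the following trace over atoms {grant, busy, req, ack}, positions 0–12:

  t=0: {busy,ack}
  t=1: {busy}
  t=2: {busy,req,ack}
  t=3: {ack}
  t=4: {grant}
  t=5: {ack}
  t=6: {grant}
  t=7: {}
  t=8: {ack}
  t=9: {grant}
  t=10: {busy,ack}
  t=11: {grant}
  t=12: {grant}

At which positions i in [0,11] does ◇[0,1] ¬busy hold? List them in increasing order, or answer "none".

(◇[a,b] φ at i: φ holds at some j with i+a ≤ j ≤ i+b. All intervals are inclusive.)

Evaluate at each i in [0,11]:
  i=0: ✗ (none in [0,1])
  i=1: ✗ (none in [1,2])
  i=2: ✓ (witness j=3)
  i=3: ✓ (witness j=3)
  i=4: ✓ (witness j=4)
  i=5: ✓ (witness j=5)
  i=6: ✓ (witness j=6)
  i=7: ✓ (witness j=7)
  i=8: ✓ (witness j=8)
  i=9: ✓ (witness j=9)
  i=10: ✓ (witness j=11)
  i=11: ✓ (witness j=11)

2, 3, 4, 5, 6, 7, 8, 9, 10, 11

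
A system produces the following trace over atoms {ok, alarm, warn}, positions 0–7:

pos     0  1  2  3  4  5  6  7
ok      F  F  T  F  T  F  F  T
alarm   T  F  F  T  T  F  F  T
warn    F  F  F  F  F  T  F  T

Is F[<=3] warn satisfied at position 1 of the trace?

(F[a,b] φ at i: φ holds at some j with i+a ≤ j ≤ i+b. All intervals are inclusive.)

False

Check warn at each j in [1,4]:
  j=1: false
  j=2: false
  j=3: false
  j=4: false
No position in the window satisfies it → formula fails.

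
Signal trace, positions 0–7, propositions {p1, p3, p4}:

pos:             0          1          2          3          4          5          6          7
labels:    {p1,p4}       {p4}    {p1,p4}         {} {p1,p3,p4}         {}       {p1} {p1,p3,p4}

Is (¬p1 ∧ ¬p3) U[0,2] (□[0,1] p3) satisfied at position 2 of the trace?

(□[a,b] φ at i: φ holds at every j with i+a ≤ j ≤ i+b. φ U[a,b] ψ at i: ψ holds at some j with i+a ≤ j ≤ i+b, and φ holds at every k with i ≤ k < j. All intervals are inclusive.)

False

Need some j in [2,4] with □[0,1] p3, and (¬p1 ∧ ¬p3) at every k in [2,j-1].
  j=2: □[0,1] p3 — fails at 2.
  j=3: □[0,1] p3 — fails at 3.
  j=4: □[0,1] p3 — fails at 5.
No j in the window works → until fails.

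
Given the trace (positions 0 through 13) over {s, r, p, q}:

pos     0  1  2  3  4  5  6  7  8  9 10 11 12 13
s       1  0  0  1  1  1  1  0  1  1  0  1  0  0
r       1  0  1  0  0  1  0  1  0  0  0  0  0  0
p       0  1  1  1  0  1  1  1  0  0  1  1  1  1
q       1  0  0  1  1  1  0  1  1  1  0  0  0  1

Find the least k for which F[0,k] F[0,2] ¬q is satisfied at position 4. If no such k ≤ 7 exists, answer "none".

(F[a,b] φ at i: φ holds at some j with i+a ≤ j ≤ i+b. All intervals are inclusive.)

0

Scan j = 4,5,… for F[0,2] ¬q:
  j=4: holds
First hit at j=4, so smallest k = 4-4 = 0.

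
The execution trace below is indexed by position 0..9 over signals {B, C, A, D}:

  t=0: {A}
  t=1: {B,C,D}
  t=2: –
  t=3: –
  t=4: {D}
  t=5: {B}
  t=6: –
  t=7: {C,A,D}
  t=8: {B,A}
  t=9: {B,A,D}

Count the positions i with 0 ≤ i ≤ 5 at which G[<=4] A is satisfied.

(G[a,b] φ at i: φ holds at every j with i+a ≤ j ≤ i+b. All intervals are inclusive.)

Evaluate at each i in [0,5]:
  i=0: ✗ (fails at j=1)
  i=1: ✗ (fails at j=1)
  i=2: ✗ (fails at j=2)
  i=3: ✗ (fails at j=3)
  i=4: ✗ (fails at j=4)
  i=5: ✗ (fails at j=5)
Positions where it holds: {} → 0.

0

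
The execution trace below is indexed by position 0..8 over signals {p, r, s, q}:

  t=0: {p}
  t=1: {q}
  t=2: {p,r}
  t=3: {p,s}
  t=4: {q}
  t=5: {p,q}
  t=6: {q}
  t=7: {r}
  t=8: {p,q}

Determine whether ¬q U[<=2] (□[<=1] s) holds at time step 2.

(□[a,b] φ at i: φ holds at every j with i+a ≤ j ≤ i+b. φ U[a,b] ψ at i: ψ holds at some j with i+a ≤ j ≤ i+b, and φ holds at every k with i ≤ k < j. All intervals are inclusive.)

Need some j in [2,4] with □[<=1] s, and ¬q at every k in [2,j-1].
  j=2: □[<=1] s — fails at 2.
  j=3: □[<=1] s — fails at 4.
  j=4: □[<=1] s — fails at 4.
No j in the window works → until fails.

Does not hold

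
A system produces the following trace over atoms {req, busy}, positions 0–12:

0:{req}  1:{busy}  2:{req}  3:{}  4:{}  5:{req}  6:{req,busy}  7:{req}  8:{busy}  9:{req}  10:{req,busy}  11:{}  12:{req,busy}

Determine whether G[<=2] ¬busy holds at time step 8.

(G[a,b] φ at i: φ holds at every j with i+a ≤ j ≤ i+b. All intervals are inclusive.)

Check ¬busy at every j in [8,10]:
  j=8: false
  j=9: true
  j=10: false
Fails at j=8 → formula fails.

False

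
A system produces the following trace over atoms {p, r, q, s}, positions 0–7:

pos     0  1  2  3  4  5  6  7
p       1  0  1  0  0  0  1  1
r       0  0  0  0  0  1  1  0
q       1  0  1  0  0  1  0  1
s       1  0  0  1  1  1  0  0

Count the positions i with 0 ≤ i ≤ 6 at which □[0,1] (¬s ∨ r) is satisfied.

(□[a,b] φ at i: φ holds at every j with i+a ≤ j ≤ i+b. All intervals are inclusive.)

Evaluate at each i in [0,6]:
  i=0: ✗ (fails at j=0)
  i=1: ✓ (all of [1,2])
  i=2: ✗ (fails at j=3)
  i=3: ✗ (fails at j=3)
  i=4: ✗ (fails at j=4)
  i=5: ✓ (all of [5,6])
  i=6: ✓ (all of [6,7])
Positions where it holds: {1, 5, 6} → 3.

3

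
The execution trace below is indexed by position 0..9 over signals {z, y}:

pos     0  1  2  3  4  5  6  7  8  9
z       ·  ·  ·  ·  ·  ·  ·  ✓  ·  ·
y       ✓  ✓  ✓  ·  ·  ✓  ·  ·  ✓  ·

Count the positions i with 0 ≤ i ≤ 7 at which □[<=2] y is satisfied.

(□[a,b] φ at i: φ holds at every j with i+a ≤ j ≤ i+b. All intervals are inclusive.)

1

Evaluate at each i in [0,7]:
  i=0: ✓ (all of [0,2])
  i=1: ✗ (fails at j=3)
  i=2: ✗ (fails at j=3)
  i=3: ✗ (fails at j=3)
  i=4: ✗ (fails at j=4)
  i=5: ✗ (fails at j=6)
  i=6: ✗ (fails at j=6)
  i=7: ✗ (fails at j=7)
Positions where it holds: {0} → 1.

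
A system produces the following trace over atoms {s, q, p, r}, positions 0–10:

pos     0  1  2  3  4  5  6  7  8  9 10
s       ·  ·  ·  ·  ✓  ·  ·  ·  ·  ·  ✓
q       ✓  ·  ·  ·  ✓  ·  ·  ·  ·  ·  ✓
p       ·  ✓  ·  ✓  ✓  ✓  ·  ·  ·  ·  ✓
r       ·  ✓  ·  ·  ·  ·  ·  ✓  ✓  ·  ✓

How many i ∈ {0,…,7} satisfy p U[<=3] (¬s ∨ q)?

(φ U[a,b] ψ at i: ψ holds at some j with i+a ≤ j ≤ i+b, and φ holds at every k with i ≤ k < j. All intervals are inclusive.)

8

Evaluate at each i in [0,7]:
  i=0: ✓ (rhs at j=0)
  i=1: ✓ (rhs at j=1)
  i=2: ✓ (rhs at j=2)
  i=3: ✓ (rhs at j=3)
  i=4: ✓ (rhs at j=4)
  i=5: ✓ (rhs at j=5)
  i=6: ✓ (rhs at j=6)
  i=7: ✓ (rhs at j=7)
Positions where it holds: {0, 1, 2, 3, 4, 5, 6, 7} → 8.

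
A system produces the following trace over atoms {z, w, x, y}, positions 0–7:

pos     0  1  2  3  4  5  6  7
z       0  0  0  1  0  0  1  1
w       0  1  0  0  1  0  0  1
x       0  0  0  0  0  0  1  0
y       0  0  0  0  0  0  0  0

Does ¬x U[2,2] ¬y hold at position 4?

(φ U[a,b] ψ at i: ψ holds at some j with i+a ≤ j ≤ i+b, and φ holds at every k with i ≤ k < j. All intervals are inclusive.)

True

Need some j in [6,6] with ¬y, and ¬x at every k in [4,j-1].
  j=6: ¬y holds; ¬x holds at every k in [4,5] → satisfied.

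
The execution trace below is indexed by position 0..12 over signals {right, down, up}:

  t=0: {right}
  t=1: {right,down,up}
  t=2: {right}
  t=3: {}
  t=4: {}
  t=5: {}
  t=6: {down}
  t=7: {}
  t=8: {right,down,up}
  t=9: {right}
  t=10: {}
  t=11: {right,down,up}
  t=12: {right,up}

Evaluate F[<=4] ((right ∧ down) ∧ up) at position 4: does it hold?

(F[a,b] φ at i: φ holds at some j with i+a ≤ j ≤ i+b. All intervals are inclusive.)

True

Check ((right ∧ down) ∧ up) at each j in [4,8]:
  j=4: false
  j=5: false
  j=6: false
  j=7: false
  j=8: true
Found at j=8 → formula holds.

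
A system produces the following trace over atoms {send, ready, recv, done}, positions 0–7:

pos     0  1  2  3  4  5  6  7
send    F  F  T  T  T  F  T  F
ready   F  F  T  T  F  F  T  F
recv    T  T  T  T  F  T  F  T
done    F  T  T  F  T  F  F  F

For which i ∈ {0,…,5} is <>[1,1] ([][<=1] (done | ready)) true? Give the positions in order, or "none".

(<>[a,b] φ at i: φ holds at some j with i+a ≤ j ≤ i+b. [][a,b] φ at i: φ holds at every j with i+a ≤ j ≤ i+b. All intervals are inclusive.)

Evaluate at each i in [0,5]:
  i=0: ✓ (witness j=1)
  i=1: ✓ (witness j=2)
  i=2: ✓ (witness j=3)
  i=3: ✗ (none in [4,4])
  i=4: ✗ (none in [5,5])
  i=5: ✗ (none in [6,6])

0, 1, 2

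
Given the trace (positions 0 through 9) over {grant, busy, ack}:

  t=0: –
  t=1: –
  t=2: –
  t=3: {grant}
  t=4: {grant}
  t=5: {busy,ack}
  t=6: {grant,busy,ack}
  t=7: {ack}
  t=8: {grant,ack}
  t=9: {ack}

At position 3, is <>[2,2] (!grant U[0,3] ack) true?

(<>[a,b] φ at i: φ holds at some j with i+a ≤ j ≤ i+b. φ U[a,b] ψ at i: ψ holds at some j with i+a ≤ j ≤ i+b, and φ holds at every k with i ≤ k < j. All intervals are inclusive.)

Check (!grant U[0,3] ack) at each j in [5,5]:
  j=5: holds
Found at j=5 → formula holds.

True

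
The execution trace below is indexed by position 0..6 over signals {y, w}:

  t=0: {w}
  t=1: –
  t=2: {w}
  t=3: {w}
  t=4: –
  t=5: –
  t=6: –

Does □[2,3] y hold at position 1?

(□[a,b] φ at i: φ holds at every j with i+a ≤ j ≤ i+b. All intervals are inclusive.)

Does not hold

Check y at every j in [3,4]:
  j=3: false
  j=4: false
Fails at j=3 → formula fails.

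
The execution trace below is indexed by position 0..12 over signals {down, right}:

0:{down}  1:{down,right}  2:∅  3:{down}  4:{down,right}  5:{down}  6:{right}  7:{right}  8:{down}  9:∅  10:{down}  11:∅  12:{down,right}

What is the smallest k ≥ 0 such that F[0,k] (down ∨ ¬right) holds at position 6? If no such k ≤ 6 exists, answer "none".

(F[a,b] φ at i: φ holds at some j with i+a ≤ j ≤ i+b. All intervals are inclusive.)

2

Scan j = 6,7,… for (down ∨ ¬right):
  j=6: fails
  j=7: fails
  j=8: holds
First hit at j=8, so smallest k = 8-6 = 2.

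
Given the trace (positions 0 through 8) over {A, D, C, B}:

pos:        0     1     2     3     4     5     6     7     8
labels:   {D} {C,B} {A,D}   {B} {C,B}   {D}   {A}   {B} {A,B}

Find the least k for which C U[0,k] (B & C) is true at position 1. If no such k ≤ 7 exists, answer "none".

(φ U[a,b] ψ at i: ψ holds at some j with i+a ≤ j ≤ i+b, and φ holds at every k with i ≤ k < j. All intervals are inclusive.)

0

Need earliest j ≥ 1 with (B & C), and C at every k in [1,j-1].
  j=1: rhs holds (empty prefix). k = 0.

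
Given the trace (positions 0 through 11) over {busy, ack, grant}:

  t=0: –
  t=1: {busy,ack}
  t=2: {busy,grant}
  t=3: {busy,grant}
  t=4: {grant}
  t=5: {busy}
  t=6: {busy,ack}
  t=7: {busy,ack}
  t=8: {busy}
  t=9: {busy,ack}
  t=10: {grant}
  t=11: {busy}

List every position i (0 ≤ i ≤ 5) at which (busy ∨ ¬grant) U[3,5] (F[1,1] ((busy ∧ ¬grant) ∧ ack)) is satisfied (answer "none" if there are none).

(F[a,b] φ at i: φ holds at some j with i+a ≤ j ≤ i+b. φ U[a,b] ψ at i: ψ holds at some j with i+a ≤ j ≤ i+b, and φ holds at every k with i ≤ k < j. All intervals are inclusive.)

5

Evaluate at each i in [0,5]:
  i=0: ✗ (lhs fails at k=4 before rhs at j=5)
  i=1: ✗ (lhs fails at k=4 before rhs at j=5)
  i=2: ✗ (lhs fails at k=4 before rhs at j=5)
  i=3: ✗ (lhs fails at k=4 before rhs at j=6)
  i=4: ✗ (lhs fails at k=4 before rhs at j=8)
  i=5: ✓ (rhs at j=8; lhs holds on [5,7])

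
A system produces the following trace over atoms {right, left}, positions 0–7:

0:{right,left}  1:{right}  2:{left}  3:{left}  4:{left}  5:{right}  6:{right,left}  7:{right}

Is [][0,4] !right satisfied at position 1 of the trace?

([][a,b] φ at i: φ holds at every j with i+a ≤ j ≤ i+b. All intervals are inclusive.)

Does not hold

Check !right at every j in [1,5]:
  j=1: false
  j=2: true
  j=3: true
  j=4: true
  j=5: false
Fails at j=1 → formula fails.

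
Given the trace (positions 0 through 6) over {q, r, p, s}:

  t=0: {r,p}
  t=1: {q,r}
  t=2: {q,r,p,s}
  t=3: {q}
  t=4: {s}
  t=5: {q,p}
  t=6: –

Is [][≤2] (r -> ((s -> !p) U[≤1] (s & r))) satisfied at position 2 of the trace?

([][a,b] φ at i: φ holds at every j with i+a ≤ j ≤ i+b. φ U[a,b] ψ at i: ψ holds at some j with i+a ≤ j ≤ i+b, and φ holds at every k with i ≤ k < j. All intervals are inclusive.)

True

Check (r -> ((s -> !p) U[≤1] (s & r))) at every j in [2,4]:
  j=2: antecedent true; consequent holds → ✓
  j=3: antecedent false → ✓
  j=4: antecedent false → ✓
All positions satisfy it → formula holds.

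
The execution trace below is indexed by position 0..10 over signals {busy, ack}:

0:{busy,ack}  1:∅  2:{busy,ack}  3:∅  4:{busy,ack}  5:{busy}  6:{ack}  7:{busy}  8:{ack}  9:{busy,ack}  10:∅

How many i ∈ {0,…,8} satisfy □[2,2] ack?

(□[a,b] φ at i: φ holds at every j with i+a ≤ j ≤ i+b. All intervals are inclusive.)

5

Evaluate at each i in [0,8]:
  i=0: ✓ (all of [2,2])
  i=1: ✗ (fails at j=3)
  i=2: ✓ (all of [4,4])
  i=3: ✗ (fails at j=5)
  i=4: ✓ (all of [6,6])
  i=5: ✗ (fails at j=7)
  i=6: ✓ (all of [8,8])
  i=7: ✓ (all of [9,9])
  i=8: ✗ (fails at j=10)
Positions where it holds: {0, 2, 4, 6, 7} → 5.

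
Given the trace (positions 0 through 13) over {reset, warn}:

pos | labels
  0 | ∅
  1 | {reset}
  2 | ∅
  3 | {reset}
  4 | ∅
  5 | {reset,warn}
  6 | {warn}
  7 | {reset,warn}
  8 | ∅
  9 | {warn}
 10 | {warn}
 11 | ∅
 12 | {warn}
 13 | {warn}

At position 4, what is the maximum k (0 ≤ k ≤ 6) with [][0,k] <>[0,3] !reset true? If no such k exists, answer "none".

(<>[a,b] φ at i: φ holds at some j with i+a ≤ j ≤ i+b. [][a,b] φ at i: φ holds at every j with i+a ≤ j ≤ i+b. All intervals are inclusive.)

<>[0,3] !reset must hold from j=4 onward; find where it first fails.
  j=4: holds
  j=5: holds
  j=6: holds
  j=7: holds
  j=8: holds
  j=9: holds
  j=10: holds
Holds through j=10; largest k = 6.

6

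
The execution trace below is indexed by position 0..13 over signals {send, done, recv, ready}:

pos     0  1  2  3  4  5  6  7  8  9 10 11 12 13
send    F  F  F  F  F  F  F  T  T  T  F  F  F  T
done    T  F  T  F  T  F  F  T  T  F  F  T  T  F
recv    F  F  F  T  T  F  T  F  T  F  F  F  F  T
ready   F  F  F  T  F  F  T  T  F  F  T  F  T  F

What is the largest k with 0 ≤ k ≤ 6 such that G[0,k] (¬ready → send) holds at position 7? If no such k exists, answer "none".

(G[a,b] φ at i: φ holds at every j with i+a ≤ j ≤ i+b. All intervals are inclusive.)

(¬ready → send) must hold from j=7 onward; find where it first fails.
  j=7: holds
  j=8: holds
  j=9: holds
  j=10: holds
  j=11: fails
Holds on [7,10], so largest k = 3.

3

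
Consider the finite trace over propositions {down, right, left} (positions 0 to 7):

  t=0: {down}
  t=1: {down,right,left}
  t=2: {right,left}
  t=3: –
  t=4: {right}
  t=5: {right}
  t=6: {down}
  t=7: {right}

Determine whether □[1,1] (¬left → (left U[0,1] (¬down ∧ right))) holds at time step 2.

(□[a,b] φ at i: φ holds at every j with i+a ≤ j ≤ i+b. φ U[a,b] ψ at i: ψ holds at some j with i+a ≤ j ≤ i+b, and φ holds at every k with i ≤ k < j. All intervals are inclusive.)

False

Check (¬left → (left U[0,1] (¬down ∧ right))) at every j in [3,3]:
  j=3: antecedent true; consequent fails → ✗
Fails at j=3 → formula fails.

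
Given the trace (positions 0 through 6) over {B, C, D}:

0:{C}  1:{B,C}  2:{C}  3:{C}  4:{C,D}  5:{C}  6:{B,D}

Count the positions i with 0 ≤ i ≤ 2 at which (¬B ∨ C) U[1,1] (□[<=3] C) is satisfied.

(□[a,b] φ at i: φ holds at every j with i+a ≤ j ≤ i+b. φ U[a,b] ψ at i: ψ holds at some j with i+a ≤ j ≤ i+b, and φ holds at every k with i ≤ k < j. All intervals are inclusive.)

Evaluate at each i in [0,2]:
  i=0: ✓ (rhs at j=1; lhs holds on [0,0])
  i=1: ✓ (rhs at j=2; lhs holds on [1,1])
  i=2: ✗ (no rhs in [3,3])
Positions where it holds: {0, 1} → 2.

2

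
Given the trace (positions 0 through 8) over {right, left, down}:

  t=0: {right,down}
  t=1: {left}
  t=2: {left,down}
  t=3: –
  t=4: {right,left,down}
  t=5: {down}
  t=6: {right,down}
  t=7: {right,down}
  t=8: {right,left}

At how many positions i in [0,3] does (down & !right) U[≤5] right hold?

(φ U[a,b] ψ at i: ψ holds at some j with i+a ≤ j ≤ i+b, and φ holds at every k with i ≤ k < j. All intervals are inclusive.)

Evaluate at each i in [0,3]:
  i=0: ✓ (rhs at j=0)
  i=1: ✗ (lhs fails at k=1 before rhs at j=4)
  i=2: ✗ (lhs fails at k=3 before rhs at j=4)
  i=3: ✗ (lhs fails at k=3 before rhs at j=4)
Positions where it holds: {0} → 1.

1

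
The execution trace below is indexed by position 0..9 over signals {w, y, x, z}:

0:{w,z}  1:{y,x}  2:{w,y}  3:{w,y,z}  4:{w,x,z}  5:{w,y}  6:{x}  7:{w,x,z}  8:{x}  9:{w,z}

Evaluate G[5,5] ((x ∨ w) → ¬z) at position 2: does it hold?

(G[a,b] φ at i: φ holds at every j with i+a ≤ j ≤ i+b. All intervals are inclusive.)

Check ((x ∨ w) → ¬z) at every j in [7,7]:
  j=7: antecedent true; consequent false → ✗
Fails at j=7 → formula fails.

False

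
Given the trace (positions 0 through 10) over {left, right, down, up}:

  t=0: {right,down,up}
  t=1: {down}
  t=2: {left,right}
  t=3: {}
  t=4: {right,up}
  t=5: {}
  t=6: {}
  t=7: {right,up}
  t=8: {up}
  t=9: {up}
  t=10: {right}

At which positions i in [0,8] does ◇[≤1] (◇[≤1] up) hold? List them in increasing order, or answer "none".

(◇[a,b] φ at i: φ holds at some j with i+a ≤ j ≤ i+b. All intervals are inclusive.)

Evaluate at each i in [0,8]:
  i=0: ✓ (witness j=0)
  i=1: ✗ (none in [1,2])
  i=2: ✓ (witness j=3)
  i=3: ✓ (witness j=3)
  i=4: ✓ (witness j=4)
  i=5: ✓ (witness j=6)
  i=6: ✓ (witness j=6)
  i=7: ✓ (witness j=7)
  i=8: ✓ (witness j=8)

0, 2, 3, 4, 5, 6, 7, 8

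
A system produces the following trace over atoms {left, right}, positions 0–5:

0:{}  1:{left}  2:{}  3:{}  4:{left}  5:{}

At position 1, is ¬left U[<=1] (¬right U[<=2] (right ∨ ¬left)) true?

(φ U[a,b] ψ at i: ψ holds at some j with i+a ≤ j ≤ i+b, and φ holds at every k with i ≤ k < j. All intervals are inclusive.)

Need some j in [1,2] with (¬right U[<=2] (right ∨ ¬left)), and ¬left at every k in [1,j-1].
  j=1: (¬right U[<=2] (right ∨ ¬left)) holds; no prefix to check → satisfied.

Yes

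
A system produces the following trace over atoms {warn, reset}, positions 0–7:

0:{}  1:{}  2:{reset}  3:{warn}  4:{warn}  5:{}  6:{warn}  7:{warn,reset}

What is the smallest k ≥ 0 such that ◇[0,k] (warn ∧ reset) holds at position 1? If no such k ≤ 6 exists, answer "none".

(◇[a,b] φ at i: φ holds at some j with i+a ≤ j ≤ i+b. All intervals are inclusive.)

Scan j = 1,2,… for (warn ∧ reset):
  j=1: fails
  j=2: fails
  j=3: fails
  j=4: fails
  j=5: fails
  j=6: fails
  j=7: holds
First hit at j=7, so smallest k = 7-1 = 6.

6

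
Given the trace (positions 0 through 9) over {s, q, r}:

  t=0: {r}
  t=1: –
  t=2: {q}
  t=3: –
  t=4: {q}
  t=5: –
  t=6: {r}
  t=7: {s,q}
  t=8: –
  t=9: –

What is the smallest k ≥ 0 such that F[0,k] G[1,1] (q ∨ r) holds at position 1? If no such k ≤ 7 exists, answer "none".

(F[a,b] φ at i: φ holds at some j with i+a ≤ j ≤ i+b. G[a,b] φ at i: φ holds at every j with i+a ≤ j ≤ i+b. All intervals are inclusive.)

Scan j = 1,2,… for G[1,1] (q ∨ r):
  j=1: holds
First hit at j=1, so smallest k = 1-1 = 0.

0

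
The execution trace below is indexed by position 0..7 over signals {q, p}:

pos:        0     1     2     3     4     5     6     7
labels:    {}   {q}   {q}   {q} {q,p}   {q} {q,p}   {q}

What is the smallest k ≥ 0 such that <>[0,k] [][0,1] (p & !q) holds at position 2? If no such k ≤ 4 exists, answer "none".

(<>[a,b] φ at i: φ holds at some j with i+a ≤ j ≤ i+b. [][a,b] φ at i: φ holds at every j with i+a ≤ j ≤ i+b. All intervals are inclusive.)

Scan j = 2,3,… for [][0,1] (p & !q):
  j=2: fails
  j=3: fails
  j=4: fails
  j=5: fails
  j=6: fails
No j in [2,6] satisfies it → none.

none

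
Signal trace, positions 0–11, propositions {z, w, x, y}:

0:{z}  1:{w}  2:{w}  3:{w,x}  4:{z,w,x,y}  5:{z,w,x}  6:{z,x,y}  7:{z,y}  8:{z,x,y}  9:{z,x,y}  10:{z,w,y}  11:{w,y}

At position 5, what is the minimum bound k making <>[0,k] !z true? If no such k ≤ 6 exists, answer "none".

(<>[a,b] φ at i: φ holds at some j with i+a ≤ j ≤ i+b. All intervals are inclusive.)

Scan j = 5,6,… for !z:
  j=5: fails
  j=6: fails
  j=7: fails
  j=8: fails
  j=9: fails
  j=10: fails
  j=11: holds
First hit at j=11, so smallest k = 11-5 = 6.

6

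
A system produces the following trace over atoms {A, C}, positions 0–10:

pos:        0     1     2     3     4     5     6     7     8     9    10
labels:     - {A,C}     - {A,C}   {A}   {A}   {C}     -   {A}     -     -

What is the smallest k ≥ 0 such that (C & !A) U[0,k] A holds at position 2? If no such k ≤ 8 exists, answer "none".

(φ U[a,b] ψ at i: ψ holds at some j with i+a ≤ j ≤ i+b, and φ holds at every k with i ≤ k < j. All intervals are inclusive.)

Need earliest j ≥ 2 with A, and (C & !A) at every k in [2,j-1].
  j=2: rhs fails.
  j=3: rhs holds but lhs fails at k=2.
  j=4: rhs holds but lhs fails at k=2.
  j=5: rhs holds but lhs fails at k=2.
  j=6: rhs fails.
  j=7: rhs fails.
  j=8: rhs holds but lhs fails at k=2.
  j=9: rhs fails.
  j=10: rhs fails.
No witness within the range → none.

none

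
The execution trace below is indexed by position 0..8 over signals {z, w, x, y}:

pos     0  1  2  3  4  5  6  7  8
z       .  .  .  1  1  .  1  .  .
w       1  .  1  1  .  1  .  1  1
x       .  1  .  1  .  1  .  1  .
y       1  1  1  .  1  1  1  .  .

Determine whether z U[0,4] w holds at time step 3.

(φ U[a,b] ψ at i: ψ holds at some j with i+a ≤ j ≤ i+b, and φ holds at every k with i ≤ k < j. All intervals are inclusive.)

Holds

Need some j in [3,7] with w, and z at every k in [3,j-1].
  j=3: w holds; no prefix to check → satisfied.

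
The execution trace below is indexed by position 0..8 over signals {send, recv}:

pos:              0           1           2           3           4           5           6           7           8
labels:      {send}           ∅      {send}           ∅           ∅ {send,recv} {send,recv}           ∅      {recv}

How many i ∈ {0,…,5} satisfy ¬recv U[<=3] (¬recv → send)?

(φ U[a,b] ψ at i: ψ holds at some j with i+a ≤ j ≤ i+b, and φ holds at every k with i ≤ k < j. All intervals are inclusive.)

6

Evaluate at each i in [0,5]:
  i=0: ✓ (rhs at j=0)
  i=1: ✓ (rhs at j=2; lhs holds on [1,1])
  i=2: ✓ (rhs at j=2)
  i=3: ✓ (rhs at j=5; lhs holds on [3,4])
  i=4: ✓ (rhs at j=5; lhs holds on [4,4])
  i=5: ✓ (rhs at j=5)
Positions where it holds: {0, 1, 2, 3, 4, 5} → 6.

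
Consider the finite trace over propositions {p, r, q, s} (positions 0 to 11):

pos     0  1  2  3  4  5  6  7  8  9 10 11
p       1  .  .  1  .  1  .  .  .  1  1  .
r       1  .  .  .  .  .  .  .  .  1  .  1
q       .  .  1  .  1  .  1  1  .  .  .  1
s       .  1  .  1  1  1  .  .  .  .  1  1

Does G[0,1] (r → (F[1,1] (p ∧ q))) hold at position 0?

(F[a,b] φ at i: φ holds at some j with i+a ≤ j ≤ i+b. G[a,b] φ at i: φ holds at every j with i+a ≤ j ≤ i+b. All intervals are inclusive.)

No

Check (r → (F[1,1] (p ∧ q))) at every j in [0,1]:
  j=0: antecedent true; consequent fails (none in [1,1]) → ✗
  j=1: antecedent false → ✓
Fails at j=0 → formula fails.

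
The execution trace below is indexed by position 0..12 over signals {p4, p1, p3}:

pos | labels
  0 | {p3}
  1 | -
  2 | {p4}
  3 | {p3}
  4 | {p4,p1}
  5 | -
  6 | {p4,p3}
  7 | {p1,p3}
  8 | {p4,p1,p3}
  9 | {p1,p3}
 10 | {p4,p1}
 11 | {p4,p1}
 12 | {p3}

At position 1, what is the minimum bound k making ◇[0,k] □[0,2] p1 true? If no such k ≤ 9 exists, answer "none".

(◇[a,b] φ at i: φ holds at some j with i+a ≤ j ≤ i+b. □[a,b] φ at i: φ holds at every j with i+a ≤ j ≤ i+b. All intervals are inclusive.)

Scan j = 1,2,… for □[0,2] p1:
  j=1: fails
  j=2: fails
  j=3: fails
  j=4: fails
  j=5: fails
  j=6: fails
  j=7: holds
First hit at j=7, so smallest k = 7-1 = 6.

6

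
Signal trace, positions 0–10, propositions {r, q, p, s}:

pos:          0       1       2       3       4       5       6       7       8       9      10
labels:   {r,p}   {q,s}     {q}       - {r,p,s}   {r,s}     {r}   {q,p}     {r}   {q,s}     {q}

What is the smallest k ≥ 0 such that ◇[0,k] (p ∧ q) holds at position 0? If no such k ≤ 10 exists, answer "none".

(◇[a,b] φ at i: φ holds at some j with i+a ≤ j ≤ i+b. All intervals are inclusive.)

7

Scan j = 0,1,… for (p ∧ q):
  j=0: fails
  j=1: fails
  j=2: fails
  j=3: fails
  j=4: fails
  j=5: fails
  j=6: fails
  j=7: holds
First hit at j=7, so smallest k = 7-0 = 7.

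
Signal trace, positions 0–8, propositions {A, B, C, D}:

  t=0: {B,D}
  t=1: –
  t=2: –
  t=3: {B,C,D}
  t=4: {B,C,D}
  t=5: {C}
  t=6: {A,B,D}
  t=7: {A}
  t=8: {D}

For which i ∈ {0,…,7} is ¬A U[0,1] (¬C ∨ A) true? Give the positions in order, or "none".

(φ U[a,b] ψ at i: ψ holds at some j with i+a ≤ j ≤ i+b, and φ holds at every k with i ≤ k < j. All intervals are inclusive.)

0, 1, 2, 5, 6, 7

Evaluate at each i in [0,7]:
  i=0: ✓ (rhs at j=0)
  i=1: ✓ (rhs at j=1)
  i=2: ✓ (rhs at j=2)
  i=3: ✗ (no rhs in [3,4])
  i=4: ✗ (no rhs in [4,5])
  i=5: ✓ (rhs at j=6; lhs holds on [5,5])
  i=6: ✓ (rhs at j=6)
  i=7: ✓ (rhs at j=7)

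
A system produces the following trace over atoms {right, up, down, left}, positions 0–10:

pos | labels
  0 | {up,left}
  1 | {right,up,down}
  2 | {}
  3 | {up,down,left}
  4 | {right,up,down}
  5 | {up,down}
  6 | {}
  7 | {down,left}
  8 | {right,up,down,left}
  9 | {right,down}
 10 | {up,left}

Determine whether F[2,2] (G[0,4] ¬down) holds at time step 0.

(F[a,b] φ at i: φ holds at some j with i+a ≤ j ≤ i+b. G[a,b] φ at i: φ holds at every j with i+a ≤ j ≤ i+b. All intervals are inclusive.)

No

Check G[0,4] ¬down at each j in [2,2]:
  j=2: fails at 3
No position in the window satisfies it → formula fails.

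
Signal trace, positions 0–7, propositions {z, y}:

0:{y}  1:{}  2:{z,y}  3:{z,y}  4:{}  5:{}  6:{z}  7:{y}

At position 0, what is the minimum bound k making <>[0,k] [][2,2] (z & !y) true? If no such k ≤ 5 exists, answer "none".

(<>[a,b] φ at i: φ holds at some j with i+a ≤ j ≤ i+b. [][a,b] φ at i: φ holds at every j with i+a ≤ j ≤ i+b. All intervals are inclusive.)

Scan j = 0,1,… for [][2,2] (z & !y):
  j=0: fails
  j=1: fails
  j=2: fails
  j=3: fails
  j=4: holds
First hit at j=4, so smallest k = 4-0 = 4.

4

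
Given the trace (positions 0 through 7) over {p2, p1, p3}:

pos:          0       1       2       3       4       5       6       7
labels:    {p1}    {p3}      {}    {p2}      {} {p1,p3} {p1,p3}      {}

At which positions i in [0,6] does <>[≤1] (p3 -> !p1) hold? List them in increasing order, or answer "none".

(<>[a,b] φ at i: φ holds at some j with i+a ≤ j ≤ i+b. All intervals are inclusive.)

0, 1, 2, 3, 4, 6

Evaluate at each i in [0,6]:
  i=0: ✓ (witness j=0)
  i=1: ✓ (witness j=1)
  i=2: ✓ (witness j=2)
  i=3: ✓ (witness j=3)
  i=4: ✓ (witness j=4)
  i=5: ✗ (none in [5,6])
  i=6: ✓ (witness j=7)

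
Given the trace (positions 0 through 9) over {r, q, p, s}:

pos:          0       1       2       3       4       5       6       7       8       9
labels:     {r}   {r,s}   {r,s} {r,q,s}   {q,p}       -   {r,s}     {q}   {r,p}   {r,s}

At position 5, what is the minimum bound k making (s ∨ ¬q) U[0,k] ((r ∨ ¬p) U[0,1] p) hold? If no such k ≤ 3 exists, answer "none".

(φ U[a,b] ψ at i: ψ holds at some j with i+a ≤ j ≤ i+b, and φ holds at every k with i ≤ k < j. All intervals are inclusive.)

Need earliest j ≥ 5 with ((r ∨ ¬p) U[0,1] p), and (s ∨ ¬q) at every k in [5,j-1].
  j=5: rhs fails.
  j=6: rhs fails.
  j=7: rhs holds; lhs holds on [5,6]. k = 2.

2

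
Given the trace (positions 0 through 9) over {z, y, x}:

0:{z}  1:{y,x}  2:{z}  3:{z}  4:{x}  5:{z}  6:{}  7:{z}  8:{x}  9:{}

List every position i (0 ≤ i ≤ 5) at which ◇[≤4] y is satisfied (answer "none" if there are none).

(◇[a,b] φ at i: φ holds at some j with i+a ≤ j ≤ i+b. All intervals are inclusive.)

Evaluate at each i in [0,5]:
  i=0: ✓ (witness j=1)
  i=1: ✓ (witness j=1)
  i=2: ✗ (none in [2,6])
  i=3: ✗ (none in [3,7])
  i=4: ✗ (none in [4,8])
  i=5: ✗ (none in [5,9])

0, 1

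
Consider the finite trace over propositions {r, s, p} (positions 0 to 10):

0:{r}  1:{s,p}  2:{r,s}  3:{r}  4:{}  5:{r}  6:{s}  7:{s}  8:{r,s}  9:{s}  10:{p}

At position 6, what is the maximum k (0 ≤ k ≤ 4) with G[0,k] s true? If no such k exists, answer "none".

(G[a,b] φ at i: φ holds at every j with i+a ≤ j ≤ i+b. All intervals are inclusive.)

3

s must hold from j=6 onward; find where it first fails.
  j=6: holds
  j=7: holds
  j=8: holds
  j=9: holds
  j=10: fails
Holds on [6,9], so largest k = 3.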